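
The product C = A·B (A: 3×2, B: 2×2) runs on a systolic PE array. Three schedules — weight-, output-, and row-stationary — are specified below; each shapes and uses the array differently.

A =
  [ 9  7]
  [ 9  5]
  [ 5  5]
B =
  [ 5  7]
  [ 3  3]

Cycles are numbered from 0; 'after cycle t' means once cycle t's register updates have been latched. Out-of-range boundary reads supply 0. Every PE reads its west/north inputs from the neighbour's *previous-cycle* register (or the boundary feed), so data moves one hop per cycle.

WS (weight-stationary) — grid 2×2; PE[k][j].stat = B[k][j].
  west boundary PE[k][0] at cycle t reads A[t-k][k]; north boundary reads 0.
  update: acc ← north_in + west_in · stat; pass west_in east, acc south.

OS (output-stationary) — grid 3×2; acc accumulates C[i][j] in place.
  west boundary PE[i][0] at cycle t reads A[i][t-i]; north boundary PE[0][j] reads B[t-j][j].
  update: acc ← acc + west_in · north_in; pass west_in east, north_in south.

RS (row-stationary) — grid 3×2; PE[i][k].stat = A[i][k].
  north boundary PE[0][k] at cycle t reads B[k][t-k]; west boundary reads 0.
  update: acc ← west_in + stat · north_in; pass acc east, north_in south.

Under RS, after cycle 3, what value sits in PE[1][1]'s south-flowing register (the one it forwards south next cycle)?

RS 3×2: PE[1][1] cycle-by-cycle (with neighbour feeds):
  step 0 · PE0,1: acc=0; fwd→0 fwd↓0
  step 0 · PE1,0: acc=0; fwd→0 fwd↓0
  step 0 · PE1,1: acc=0; fwd→0 fwd↓0
  step 1 · PE0,1: acc=66; fwd→66 fwd↓3
  step 1 · PE1,0: acc=45; fwd→45 fwd↓5
  step 1 · PE1,1: acc=0; fwd→0 fwd↓0
  step 2 · PE0,1: acc=84; fwd→84 fwd↓3
  step 2 · PE1,0: acc=63; fwd→63 fwd↓7
  step 2 · PE1,1: acc=60; fwd→60 fwd↓3
  step 3 · PE0,1: acc=0; fwd→0 fwd↓0
  step 3 · PE1,0: acc=0; fwd→0 fwd↓0
  step 3 · PE1,1: acc=78; fwd→78 fwd↓3

register = 3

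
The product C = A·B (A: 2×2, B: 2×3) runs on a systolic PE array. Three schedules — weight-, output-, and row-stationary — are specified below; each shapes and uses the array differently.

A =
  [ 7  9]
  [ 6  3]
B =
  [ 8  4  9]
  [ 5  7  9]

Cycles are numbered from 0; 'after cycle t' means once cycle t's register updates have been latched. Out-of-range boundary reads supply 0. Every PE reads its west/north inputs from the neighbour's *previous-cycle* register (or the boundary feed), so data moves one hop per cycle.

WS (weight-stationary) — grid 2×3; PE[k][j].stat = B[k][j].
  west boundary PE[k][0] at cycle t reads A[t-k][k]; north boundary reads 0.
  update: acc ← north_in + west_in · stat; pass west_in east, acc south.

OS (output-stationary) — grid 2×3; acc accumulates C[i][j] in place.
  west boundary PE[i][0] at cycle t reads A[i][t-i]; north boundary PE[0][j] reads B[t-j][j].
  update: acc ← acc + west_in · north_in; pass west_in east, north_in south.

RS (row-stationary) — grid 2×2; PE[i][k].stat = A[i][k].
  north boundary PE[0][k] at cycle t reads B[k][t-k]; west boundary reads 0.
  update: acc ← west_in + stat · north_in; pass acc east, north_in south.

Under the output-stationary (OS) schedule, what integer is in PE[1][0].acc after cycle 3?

OS on a 2×3 grid — tracing PE[1][0] and its feeders:
  0: (0,0).acc=56  regs=<7,8>
  0: (1,0).acc=0  regs=<0,0>
  1: (0,0).acc=101  regs=<9,5>
  1: (1,0).acc=48  regs=<6,8>
  2: (0,0).acc=101  regs=<0,0>
  2: (1,0).acc=63  regs=<3,5>
  3: (0,0).acc=101  regs=<0,0>
  3: (1,0).acc=63  regs=<0,0>

PE[1][0].acc = 63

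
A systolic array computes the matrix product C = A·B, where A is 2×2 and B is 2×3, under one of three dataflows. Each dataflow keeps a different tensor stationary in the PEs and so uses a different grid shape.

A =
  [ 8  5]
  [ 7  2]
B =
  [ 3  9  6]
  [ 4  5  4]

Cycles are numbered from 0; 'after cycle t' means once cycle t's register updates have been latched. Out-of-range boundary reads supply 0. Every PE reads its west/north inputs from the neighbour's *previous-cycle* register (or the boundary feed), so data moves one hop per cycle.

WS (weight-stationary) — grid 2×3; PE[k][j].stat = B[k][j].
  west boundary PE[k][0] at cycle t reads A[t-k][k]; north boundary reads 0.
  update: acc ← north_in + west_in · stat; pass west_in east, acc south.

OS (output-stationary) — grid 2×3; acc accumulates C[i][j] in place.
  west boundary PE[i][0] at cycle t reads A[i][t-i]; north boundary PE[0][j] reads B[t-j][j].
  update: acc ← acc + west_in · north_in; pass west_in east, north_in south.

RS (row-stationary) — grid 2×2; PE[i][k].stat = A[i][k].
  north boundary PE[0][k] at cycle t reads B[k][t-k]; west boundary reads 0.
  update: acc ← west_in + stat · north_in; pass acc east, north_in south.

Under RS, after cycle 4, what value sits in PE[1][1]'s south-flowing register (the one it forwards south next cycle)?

Tracing RS — 2×2 array, target PE[1][1]:
  after 0 — PE[0][1] acc=0, pass-E 0, pass-S 0
  after 0 — PE[1][0] acc=0, pass-E 0, pass-S 0
  after 0 — PE[1][1] acc=0, pass-E 0, pass-S 0
  after 1 — PE[0][1] acc=44, pass-E 44, pass-S 4
  after 1 — PE[1][0] acc=21, pass-E 21, pass-S 3
  after 1 — PE[1][1] acc=0, pass-E 0, pass-S 0
  after 2 — PE[0][1] acc=97, pass-E 97, pass-S 5
  after 2 — PE[1][0] acc=63, pass-E 63, pass-S 9
  after 2 — PE[1][1] acc=29, pass-E 29, pass-S 4
  after 3 — PE[0][1] acc=68, pass-E 68, pass-S 4
  after 3 — PE[1][0] acc=42, pass-E 42, pass-S 6
  after 3 — PE[1][1] acc=73, pass-E 73, pass-S 5
  after 4 — PE[0][1] acc=0, pass-E 0, pass-S 0
  after 4 — PE[1][0] acc=0, pass-E 0, pass-S 0
  after 4 — PE[1][1] acc=50, pass-E 50, pass-S 4

register = 4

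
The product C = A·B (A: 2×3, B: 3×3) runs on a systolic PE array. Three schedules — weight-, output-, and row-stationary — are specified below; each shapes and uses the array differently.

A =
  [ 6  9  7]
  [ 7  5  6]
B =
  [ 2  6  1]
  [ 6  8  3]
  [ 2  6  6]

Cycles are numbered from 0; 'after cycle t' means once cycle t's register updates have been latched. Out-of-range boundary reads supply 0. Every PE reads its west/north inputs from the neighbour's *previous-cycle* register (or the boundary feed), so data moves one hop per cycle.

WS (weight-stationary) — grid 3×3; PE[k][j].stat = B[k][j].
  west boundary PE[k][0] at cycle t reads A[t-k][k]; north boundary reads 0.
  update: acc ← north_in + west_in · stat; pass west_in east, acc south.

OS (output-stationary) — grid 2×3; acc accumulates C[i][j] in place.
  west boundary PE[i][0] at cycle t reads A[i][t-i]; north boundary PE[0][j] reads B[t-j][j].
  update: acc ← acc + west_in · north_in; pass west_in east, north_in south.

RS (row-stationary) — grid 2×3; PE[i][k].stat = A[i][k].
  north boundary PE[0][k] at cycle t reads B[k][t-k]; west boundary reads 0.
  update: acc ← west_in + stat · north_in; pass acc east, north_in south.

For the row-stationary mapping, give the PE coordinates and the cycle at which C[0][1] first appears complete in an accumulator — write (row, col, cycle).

(row, col, cycle) = (0, 2, 3)

RS — PE[0][2] is where C[0][1] collects:
  after 0 — PE[0][2] acc=0, pass-E 0, pass-S 0
  after 1 — PE[0][2] acc=0, pass-E 0, pass-S 0
  after 2 — PE[0][2] acc=80, pass-E 80, pass-S 2
  after 3 — PE[0][2] acc=150, pass-E 150, pass-S 6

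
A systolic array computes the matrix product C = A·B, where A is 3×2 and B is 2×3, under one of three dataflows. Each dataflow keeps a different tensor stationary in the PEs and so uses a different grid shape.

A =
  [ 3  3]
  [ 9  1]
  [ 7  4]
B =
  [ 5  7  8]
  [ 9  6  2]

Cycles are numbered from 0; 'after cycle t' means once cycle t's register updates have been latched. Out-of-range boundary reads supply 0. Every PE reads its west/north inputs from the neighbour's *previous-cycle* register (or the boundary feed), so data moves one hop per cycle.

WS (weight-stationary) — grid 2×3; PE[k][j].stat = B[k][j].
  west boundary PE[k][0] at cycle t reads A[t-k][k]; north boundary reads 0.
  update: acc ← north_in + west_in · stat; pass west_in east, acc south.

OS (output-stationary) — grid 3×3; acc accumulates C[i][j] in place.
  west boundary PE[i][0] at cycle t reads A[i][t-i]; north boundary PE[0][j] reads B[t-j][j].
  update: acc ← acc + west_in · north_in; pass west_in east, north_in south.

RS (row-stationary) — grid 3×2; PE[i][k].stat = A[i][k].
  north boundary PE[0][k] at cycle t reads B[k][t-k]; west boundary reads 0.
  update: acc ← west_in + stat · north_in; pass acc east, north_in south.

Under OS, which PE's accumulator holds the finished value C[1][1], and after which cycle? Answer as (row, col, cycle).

(row, col, cycle) = (1, 1, 3)

OS — PE[1][1] is where C[1][1] collects:
  0: (1,1).acc=0  regs=<0,0>
  1: (1,1).acc=0  regs=<0,0>
  2: (1,1).acc=63  regs=<9,7>
  3: (1,1).acc=69  regs=<1,6>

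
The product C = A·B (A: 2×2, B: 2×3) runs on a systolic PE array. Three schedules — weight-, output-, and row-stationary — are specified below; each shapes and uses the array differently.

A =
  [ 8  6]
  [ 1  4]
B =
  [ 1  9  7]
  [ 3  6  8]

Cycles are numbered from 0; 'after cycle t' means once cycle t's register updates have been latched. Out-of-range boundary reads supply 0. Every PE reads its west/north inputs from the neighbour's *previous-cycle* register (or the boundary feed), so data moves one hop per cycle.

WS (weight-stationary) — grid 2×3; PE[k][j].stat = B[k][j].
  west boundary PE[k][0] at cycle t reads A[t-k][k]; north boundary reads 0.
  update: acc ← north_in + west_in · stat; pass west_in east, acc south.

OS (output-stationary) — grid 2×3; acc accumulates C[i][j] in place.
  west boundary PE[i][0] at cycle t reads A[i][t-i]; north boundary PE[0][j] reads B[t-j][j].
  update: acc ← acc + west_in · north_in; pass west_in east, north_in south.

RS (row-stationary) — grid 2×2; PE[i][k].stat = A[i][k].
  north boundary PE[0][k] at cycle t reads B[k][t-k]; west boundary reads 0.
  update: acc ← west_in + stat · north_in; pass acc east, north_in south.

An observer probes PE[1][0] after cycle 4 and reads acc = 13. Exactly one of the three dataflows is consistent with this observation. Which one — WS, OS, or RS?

dataflow = OS

WS (2×3 grid), PE[1][0]:
  [0] (1,0) acc=0 (h:0 v:0)
  [1] (1,0) acc=26 (h:6 v:26)
  [2] (1,0) acc=13 (h:4 v:13)
  [3] (1,0) acc=0 (h:0 v:0)
  [4] (1,0) acc=0 (h:0 v:0)
OS (2×3 grid), PE[1][0]:
  [0] (1,0) acc=0 (h:0 v:0)
  [1] (1,0) acc=1 (h:1 v:1)
  [2] (1,0) acc=13 (h:4 v:3)
  [3] (1,0) acc=13 (h:0 v:0)
  [4] (1,0) acc=13 (h:0 v:0)
RS (2×2 grid), PE[1][0]:
  [0] (1,0) acc=0 (h:0 v:0)
  [1] (1,0) acc=1 (h:1 v:1)
  [2] (1,0) acc=9 (h:9 v:9)
  [3] (1,0) acc=7 (h:7 v:7)
  [4] (1,0) acc=0 (h:0 v:0)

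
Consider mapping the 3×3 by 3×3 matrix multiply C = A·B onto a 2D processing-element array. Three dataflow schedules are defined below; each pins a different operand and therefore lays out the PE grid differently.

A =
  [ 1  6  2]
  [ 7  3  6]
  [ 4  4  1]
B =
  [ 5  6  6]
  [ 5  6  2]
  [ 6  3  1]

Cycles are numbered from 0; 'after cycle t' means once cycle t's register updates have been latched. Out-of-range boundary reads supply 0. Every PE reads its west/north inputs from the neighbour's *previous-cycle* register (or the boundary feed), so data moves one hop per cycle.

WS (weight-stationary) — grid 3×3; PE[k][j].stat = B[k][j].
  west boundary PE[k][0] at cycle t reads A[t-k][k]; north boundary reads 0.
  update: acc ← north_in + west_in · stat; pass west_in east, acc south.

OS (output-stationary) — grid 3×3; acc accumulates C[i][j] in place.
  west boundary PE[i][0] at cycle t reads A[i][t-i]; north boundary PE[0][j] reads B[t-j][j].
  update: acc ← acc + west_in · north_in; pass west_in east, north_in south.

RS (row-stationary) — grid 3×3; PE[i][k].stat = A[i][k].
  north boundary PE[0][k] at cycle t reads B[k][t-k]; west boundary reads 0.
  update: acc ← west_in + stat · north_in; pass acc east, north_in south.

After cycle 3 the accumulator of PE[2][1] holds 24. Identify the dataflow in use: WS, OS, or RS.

— WS: 3×3; PE[2][1] trace:
  step 0 · PE2,1: acc=0; fwd→0 fwd↓0
  step 1 · PE2,1: acc=0; fwd→0 fwd↓0
  step 2 · PE2,1: acc=0; fwd→0 fwd↓0
  step 3 · PE2,1: acc=48; fwd→2 fwd↓48
— OS: 3×3; PE[2][1] trace:
  step 0 · PE2,1: acc=0; fwd→0 fwd↓0
  step 1 · PE2,1: acc=0; fwd→0 fwd↓0
  step 2 · PE2,1: acc=0; fwd→0 fwd↓0
  step 3 · PE2,1: acc=24; fwd→4 fwd↓6
— RS: 3×3; PE[2][1] trace:
  step 0 · PE2,1: acc=0; fwd→0 fwd↓0
  step 1 · PE2,1: acc=0; fwd→0 fwd↓0
  step 2 · PE2,1: acc=0; fwd→0 fwd↓0
  step 3 · PE2,1: acc=40; fwd→40 fwd↓5

dataflow = OS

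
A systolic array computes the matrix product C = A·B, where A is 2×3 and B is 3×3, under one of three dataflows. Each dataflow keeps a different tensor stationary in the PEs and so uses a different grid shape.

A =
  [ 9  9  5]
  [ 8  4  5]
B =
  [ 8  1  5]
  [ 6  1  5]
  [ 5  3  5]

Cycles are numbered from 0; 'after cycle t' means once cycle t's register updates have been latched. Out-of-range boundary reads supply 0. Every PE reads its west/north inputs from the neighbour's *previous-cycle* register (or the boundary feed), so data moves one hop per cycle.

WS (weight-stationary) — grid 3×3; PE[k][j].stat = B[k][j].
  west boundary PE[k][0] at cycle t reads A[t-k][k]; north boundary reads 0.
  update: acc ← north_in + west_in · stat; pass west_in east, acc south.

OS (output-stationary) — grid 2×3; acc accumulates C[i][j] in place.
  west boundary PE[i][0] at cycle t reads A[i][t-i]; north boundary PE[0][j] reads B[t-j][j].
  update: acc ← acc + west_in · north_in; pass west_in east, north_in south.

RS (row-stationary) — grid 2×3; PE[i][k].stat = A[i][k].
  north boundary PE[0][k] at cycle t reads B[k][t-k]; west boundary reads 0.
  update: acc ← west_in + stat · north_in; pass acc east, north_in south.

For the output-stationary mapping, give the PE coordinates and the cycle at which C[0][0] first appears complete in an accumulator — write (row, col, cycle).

(row, col, cycle) = (0, 0, 2)

OS: C[0][0] accumulates in PE[0][0]:
  t=0 PE[0][0]: acc=72 h=9 v=8
  t=1 PE[0][0]: acc=126 h=9 v=6
  t=2 PE[0][0]: acc=151 h=5 v=5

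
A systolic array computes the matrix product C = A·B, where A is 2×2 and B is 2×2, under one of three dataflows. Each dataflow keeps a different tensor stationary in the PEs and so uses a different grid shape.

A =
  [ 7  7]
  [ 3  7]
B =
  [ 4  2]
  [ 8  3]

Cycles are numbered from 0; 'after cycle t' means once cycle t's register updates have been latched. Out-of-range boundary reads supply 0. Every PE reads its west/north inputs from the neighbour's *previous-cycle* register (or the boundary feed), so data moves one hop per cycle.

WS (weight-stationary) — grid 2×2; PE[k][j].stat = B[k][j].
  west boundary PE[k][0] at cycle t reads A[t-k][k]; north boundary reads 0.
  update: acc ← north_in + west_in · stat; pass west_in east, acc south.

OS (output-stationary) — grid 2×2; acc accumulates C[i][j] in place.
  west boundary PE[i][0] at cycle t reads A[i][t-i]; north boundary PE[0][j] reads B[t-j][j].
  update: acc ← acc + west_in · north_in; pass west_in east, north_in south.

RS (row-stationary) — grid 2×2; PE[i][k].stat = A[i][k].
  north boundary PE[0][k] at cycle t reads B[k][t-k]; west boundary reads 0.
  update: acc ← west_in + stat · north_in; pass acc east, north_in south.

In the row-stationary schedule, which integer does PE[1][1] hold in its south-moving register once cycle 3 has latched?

register = 3

Tracing RS — 2×2 array, target PE[1][1]:
  c0 r0c1: 0 / 0 / 0
  c0 r1c0: 0 / 0 / 0
  c0 r1c1: 0 / 0 / 0
  c1 r0c1: 84 / 84 / 8
  c1 r1c0: 12 / 12 / 4
  c1 r1c1: 0 / 0 / 0
  c2 r0c1: 35 / 35 / 3
  c2 r1c0: 6 / 6 / 2
  c2 r1c1: 68 / 68 / 8
  c3 r0c1: 0 / 0 / 0
  c3 r1c0: 0 / 0 / 0
  c3 r1c1: 27 / 27 / 3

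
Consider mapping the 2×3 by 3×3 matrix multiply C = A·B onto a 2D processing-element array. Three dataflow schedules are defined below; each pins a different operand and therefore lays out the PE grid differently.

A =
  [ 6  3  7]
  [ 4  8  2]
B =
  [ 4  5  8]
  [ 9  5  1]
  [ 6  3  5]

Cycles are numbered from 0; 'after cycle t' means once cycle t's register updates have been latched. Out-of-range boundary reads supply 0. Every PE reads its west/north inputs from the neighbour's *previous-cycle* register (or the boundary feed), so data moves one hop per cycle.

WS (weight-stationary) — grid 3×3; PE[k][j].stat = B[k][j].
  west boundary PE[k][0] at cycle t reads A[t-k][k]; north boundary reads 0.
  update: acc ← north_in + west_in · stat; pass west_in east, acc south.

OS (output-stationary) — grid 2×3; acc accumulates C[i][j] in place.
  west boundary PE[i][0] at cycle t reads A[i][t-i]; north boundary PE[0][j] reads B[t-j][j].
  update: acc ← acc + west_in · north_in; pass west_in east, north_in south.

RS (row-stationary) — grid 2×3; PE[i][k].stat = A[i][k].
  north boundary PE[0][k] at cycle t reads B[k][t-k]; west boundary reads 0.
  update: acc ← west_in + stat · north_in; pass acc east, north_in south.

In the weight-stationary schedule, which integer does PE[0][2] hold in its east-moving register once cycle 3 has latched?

register = 4

WS 3×3: PE[0][2] cycle-by-cycle (with neighbour feeds):
  c0 r0c1: 0 / 0 / 0
  c0 r0c2: 0 / 0 / 0
  c1 r0c1: 30 / 6 / 30
  c1 r0c2: 0 / 0 / 0
  c2 r0c1: 20 / 4 / 20
  c2 r0c2: 48 / 6 / 48
  c3 r0c1: 0 / 0 / 0
  c3 r0c2: 32 / 4 / 32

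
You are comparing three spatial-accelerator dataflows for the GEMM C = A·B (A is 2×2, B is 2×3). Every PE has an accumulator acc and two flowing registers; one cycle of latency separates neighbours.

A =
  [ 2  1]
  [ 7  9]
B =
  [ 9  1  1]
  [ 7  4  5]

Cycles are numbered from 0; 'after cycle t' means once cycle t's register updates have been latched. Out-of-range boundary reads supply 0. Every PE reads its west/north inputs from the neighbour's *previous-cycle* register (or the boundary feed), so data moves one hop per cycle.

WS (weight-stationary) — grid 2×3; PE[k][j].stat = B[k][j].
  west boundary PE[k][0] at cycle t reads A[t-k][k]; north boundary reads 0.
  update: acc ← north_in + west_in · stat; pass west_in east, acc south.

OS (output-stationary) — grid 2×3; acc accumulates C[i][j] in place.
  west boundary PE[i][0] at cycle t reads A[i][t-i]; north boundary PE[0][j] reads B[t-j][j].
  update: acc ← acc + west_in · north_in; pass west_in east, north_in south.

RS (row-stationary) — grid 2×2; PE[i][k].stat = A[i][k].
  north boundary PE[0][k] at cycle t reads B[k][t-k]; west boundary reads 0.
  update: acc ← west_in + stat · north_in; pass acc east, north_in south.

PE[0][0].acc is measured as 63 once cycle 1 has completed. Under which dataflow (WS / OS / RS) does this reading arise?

WS (2×3 grid), PE[0][0]:
  0: (0,0).acc=18  regs=<2,18>
  1: (0,0).acc=63  regs=<7,63>
OS (2×3 grid), PE[0][0]:
  0: (0,0).acc=18  regs=<2,9>
  1: (0,0).acc=25  regs=<1,7>
RS (2×2 grid), PE[0][0]:
  0: (0,0).acc=18  regs=<18,9>
  1: (0,0).acc=2  regs=<2,1>

dataflow = WS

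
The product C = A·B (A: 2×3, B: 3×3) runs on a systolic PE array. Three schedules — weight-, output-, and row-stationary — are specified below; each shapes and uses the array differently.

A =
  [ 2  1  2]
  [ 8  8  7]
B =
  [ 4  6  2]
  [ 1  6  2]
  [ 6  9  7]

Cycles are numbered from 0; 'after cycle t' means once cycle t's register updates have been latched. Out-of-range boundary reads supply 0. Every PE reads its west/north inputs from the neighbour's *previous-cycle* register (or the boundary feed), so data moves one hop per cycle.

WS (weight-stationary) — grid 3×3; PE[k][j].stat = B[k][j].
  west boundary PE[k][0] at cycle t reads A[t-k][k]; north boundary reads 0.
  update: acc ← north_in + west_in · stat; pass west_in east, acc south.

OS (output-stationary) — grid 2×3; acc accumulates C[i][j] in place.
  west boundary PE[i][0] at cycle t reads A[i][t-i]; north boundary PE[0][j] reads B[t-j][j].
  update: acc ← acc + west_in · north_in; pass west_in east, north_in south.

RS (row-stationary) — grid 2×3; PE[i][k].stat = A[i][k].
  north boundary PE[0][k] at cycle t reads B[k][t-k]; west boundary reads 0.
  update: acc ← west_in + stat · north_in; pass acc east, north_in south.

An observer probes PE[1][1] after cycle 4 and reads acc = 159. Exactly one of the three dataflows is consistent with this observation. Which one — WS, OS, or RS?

WS (3×3 grid), PE[1][1]:
  t=0 PE[1][1]: acc=0 h=0 v=0
  t=1 PE[1][1]: acc=0 h=0 v=0
  t=2 PE[1][1]: acc=18 h=1 v=18
  t=3 PE[1][1]: acc=96 h=8 v=96
  t=4 PE[1][1]: acc=0 h=0 v=0
OS (2×3 grid), PE[1][1]:
  t=0 PE[1][1]: acc=0 h=0 v=0
  t=1 PE[1][1]: acc=0 h=0 v=0
  t=2 PE[1][1]: acc=48 h=8 v=6
  t=3 PE[1][1]: acc=96 h=8 v=6
  t=4 PE[1][1]: acc=159 h=7 v=9
RS (2×3 grid), PE[1][1]:
  t=0 PE[1][1]: acc=0 h=0 v=0
  t=1 PE[1][1]: acc=0 h=0 v=0
  t=2 PE[1][1]: acc=40 h=40 v=1
  t=3 PE[1][1]: acc=96 h=96 v=6
  t=4 PE[1][1]: acc=32 h=32 v=2

dataflow = OS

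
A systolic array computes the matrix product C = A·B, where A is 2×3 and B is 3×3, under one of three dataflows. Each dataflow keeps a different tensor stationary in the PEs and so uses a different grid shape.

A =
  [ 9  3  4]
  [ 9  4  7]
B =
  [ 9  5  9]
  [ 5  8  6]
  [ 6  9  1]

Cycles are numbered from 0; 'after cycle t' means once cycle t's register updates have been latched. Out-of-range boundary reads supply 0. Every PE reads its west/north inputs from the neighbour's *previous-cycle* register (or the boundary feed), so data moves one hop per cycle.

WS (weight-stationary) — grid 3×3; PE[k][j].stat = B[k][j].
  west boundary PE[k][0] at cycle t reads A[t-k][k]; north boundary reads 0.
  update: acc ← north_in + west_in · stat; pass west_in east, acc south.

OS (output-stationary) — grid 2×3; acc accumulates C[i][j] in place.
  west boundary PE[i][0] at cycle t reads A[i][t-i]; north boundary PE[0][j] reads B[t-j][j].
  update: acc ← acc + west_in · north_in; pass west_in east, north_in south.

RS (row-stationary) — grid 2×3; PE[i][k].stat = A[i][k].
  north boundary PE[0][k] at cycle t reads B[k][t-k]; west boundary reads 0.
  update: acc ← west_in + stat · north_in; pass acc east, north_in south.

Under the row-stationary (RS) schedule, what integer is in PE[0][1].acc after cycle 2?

RS 2×3: PE[0][1] cycle-by-cycle (with neighbour feeds):
  0: (0,0).acc=81  regs=<81,9>
  0: (0,1).acc=0  regs=<0,0>
  1: (0,0).acc=45  regs=<45,5>
  1: (0,1).acc=96  regs=<96,5>
  2: (0,0).acc=81  regs=<81,9>
  2: (0,1).acc=69  regs=<69,8>

PE[0][1].acc = 69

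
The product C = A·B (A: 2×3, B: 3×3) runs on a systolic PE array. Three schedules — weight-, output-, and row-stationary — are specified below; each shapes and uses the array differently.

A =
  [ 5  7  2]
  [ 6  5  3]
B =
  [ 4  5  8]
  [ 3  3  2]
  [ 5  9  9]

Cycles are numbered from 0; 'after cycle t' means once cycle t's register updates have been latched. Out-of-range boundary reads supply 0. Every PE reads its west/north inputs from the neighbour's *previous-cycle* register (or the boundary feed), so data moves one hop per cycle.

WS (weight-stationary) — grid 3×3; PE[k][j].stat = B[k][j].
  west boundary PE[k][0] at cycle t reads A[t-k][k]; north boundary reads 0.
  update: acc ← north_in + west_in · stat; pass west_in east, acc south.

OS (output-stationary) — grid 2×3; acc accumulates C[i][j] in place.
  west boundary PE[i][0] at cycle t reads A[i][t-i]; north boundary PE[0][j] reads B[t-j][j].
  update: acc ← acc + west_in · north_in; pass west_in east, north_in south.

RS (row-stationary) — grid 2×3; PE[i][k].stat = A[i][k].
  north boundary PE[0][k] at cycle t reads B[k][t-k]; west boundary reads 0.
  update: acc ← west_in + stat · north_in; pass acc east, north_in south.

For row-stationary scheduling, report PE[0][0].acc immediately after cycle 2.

RS on a 2×3 grid — tracing PE[0][0] and its feeders:
  after 0 — PE[0][0] acc=20, pass-E 20, pass-S 4
  after 1 — PE[0][0] acc=25, pass-E 25, pass-S 5
  after 2 — PE[0][0] acc=40, pass-E 40, pass-S 8

PE[0][0].acc = 40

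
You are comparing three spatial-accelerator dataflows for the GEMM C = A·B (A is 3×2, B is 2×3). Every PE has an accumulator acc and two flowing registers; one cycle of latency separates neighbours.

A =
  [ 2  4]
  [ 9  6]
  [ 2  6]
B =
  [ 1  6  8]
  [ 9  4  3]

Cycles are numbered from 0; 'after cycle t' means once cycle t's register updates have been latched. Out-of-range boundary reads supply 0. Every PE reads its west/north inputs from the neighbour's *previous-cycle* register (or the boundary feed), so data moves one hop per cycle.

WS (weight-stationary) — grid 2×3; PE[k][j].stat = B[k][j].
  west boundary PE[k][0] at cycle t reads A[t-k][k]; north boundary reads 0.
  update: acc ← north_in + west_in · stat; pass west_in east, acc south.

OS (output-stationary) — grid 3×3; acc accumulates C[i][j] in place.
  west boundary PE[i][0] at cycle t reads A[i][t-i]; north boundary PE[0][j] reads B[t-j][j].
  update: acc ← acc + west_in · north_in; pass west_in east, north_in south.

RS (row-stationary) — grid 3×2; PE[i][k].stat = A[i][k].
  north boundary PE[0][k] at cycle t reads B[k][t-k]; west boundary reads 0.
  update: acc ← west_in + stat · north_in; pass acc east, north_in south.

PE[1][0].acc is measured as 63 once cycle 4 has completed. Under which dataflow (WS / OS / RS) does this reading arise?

dataflow = OS

WS (2×3 grid), PE[1][0]:
  [0] (1,0) acc=0 (h:0 v:0)
  [1] (1,0) acc=38 (h:4 v:38)
  [2] (1,0) acc=63 (h:6 v:63)
  [3] (1,0) acc=56 (h:6 v:56)
  [4] (1,0) acc=0 (h:0 v:0)
OS (3×3 grid), PE[1][0]:
  [0] (1,0) acc=0 (h:0 v:0)
  [1] (1,0) acc=9 (h:9 v:1)
  [2] (1,0) acc=63 (h:6 v:9)
  [3] (1,0) acc=63 (h:0 v:0)
  [4] (1,0) acc=63 (h:0 v:0)
RS (3×2 grid), PE[1][0]:
  [0] (1,0) acc=0 (h:0 v:0)
  [1] (1,0) acc=9 (h:9 v:1)
  [2] (1,0) acc=54 (h:54 v:6)
  [3] (1,0) acc=72 (h:72 v:8)
  [4] (1,0) acc=0 (h:0 v:0)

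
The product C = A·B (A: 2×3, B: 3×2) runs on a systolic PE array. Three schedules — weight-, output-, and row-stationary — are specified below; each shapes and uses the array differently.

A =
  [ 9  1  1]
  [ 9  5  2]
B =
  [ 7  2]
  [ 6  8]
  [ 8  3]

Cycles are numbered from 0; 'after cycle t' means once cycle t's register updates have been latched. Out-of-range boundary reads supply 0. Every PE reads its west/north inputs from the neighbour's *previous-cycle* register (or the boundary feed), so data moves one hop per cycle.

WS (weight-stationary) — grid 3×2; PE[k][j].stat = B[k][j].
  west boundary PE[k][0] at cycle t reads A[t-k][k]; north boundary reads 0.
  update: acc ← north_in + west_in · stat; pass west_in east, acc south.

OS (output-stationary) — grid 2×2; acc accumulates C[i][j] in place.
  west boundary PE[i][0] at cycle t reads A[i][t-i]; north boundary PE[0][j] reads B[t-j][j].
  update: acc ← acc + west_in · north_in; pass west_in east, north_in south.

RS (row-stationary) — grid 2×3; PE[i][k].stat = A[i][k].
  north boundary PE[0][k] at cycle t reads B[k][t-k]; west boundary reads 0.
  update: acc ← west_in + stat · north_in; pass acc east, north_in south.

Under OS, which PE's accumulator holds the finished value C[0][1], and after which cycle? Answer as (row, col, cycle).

OS — PE[0][1] is where C[0][1] collects:
  step 0 · PE0,1: acc=0; fwd→0 fwd↓0
  step 1 · PE0,1: acc=18; fwd→9 fwd↓2
  step 2 · PE0,1: acc=26; fwd→1 fwd↓8
  step 3 · PE0,1: acc=29; fwd→1 fwd↓3

(row, col, cycle) = (0, 1, 3)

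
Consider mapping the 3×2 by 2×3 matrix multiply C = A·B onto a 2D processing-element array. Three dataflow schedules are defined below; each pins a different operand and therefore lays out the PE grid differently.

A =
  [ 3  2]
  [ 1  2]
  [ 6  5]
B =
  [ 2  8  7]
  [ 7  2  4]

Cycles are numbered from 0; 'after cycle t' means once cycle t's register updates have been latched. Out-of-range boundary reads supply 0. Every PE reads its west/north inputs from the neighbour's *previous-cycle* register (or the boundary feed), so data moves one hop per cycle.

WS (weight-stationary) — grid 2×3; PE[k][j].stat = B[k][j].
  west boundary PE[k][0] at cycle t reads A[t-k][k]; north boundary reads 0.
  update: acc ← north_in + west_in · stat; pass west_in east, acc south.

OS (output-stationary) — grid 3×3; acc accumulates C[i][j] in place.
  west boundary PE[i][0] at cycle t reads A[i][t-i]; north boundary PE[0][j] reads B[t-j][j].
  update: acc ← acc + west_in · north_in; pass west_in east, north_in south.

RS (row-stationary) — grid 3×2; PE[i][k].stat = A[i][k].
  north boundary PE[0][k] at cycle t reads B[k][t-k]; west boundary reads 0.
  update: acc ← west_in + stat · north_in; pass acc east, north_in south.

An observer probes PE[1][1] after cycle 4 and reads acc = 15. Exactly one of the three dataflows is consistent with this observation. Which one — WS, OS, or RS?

dataflow = RS

— WS: 2×3; PE[1][1] trace:
  c0 r1c1: 0 / 0 / 0
  c1 r1c1: 0 / 0 / 0
  c2 r1c1: 28 / 2 / 28
  c3 r1c1: 12 / 2 / 12
  c4 r1c1: 58 / 5 / 58
— OS: 3×3; PE[1][1] trace:
  c0 r1c1: 0 / 0 / 0
  c1 r1c1: 0 / 0 / 0
  c2 r1c1: 8 / 1 / 8
  c3 r1c1: 12 / 2 / 2
  c4 r1c1: 12 / 0 / 0
— RS: 3×2; PE[1][1] trace:
  c0 r1c1: 0 / 0 / 0
  c1 r1c1: 0 / 0 / 0
  c2 r1c1: 16 / 16 / 7
  c3 r1c1: 12 / 12 / 2
  c4 r1c1: 15 / 15 / 4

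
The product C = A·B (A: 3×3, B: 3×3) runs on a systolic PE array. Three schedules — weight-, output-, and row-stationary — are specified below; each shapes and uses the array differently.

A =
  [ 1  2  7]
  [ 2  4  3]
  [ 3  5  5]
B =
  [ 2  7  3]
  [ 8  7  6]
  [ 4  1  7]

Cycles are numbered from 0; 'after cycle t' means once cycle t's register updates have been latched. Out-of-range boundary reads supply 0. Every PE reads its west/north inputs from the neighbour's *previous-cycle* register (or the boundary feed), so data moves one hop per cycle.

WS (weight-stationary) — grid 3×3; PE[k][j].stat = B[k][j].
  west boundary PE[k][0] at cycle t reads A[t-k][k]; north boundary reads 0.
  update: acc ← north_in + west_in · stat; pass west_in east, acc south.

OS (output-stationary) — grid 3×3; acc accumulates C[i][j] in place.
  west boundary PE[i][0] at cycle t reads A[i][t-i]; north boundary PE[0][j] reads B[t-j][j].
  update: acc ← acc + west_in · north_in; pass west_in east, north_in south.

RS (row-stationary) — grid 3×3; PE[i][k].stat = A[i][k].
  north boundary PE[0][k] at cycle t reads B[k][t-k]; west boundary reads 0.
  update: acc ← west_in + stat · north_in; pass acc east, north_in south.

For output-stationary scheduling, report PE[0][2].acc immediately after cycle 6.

PE[0][2].acc = 64

OS on a 3×3 grid — tracing PE[0][2] and its feeders:
  step 0 · PE0,1: acc=0; fwd→0 fwd↓0
  step 0 · PE0,2: acc=0; fwd→0 fwd↓0
  step 1 · PE0,1: acc=7; fwd→1 fwd↓7
  step 1 · PE0,2: acc=0; fwd→0 fwd↓0
  step 2 · PE0,1: acc=21; fwd→2 fwd↓7
  step 2 · PE0,2: acc=3; fwd→1 fwd↓3
  step 3 · PE0,1: acc=28; fwd→7 fwd↓1
  step 3 · PE0,2: acc=15; fwd→2 fwd↓6
  step 4 · PE0,1: acc=28; fwd→0 fwd↓0
  step 4 · PE0,2: acc=64; fwd→7 fwd↓7
  step 5 · PE0,1: acc=28; fwd→0 fwd↓0
  step 5 · PE0,2: acc=64; fwd→0 fwd↓0
  step 6 · PE0,1: acc=28; fwd→0 fwd↓0
  step 6 · PE0,2: acc=64; fwd→0 fwd↓0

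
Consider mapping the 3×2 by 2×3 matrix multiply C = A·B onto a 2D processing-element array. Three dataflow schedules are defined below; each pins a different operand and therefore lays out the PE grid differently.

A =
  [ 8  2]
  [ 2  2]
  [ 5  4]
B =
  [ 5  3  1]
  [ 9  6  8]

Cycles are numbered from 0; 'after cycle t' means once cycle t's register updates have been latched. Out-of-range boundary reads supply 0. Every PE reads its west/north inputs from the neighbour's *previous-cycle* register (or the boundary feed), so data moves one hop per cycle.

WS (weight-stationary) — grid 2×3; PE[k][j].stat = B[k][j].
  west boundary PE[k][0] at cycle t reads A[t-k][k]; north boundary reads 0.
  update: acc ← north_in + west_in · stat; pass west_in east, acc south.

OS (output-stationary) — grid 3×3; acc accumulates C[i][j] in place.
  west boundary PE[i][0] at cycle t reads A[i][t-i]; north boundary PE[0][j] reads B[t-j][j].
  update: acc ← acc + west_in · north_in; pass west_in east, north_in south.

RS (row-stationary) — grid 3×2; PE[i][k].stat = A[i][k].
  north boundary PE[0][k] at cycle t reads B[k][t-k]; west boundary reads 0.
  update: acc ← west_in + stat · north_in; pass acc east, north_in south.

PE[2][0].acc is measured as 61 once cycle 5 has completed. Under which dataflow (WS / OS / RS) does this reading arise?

WS: PE[2][0] is outside its 2×3 grid.
Under OS (3×3), PE[2][0]:
  cycle 0: PE[2][0] → acc 0, east 0, south 0
  cycle 1: PE[2][0] → acc 0, east 0, south 0
  cycle 2: PE[2][0] → acc 25, east 5, south 5
  cycle 3: PE[2][0] → acc 61, east 4, south 9
  cycle 4: PE[2][0] → acc 61, east 0, south 0
  cycle 5: PE[2][0] → acc 61, east 0, south 0
Under RS (3×2), PE[2][0]:
  cycle 0: PE[2][0] → acc 0, east 0, south 0
  cycle 1: PE[2][0] → acc 0, east 0, south 0
  cycle 2: PE[2][0] → acc 25, east 25, south 5
  cycle 3: PE[2][0] → acc 15, east 15, south 3
  cycle 4: PE[2][0] → acc 5, east 5, south 1
  cycle 5: PE[2][0] → acc 0, east 0, south 0

dataflow = OS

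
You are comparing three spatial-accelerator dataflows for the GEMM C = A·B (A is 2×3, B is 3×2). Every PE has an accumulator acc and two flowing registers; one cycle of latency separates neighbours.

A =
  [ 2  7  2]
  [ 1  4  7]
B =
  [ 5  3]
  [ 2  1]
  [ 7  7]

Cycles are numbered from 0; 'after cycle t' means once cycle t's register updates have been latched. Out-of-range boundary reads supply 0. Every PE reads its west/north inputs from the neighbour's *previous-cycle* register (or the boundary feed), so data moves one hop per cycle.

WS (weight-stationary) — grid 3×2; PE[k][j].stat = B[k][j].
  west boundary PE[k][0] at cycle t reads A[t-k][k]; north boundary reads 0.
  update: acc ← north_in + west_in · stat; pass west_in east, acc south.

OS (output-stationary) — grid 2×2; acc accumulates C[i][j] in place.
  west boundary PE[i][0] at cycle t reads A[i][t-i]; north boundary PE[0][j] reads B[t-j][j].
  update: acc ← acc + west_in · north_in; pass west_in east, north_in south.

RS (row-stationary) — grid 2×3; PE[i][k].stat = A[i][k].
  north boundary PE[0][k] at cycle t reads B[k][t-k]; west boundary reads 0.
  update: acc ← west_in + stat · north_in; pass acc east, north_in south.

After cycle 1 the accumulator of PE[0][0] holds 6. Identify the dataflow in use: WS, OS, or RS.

dataflow = RS

WS [3×2] PE[0][0] across cycles:
  @0  [0,0]  acc 10  |  →2  ↓10
  @1  [0,0]  acc 5  |  →1  ↓5
OS [2×2] PE[0][0] across cycles:
  @0  [0,0]  acc 10  |  →2  ↓5
  @1  [0,0]  acc 24  |  →7  ↓2
RS [2×3] PE[0][0] across cycles:
  @0  [0,0]  acc 10  |  →10  ↓5
  @1  [0,0]  acc 6  |  →6  ↓3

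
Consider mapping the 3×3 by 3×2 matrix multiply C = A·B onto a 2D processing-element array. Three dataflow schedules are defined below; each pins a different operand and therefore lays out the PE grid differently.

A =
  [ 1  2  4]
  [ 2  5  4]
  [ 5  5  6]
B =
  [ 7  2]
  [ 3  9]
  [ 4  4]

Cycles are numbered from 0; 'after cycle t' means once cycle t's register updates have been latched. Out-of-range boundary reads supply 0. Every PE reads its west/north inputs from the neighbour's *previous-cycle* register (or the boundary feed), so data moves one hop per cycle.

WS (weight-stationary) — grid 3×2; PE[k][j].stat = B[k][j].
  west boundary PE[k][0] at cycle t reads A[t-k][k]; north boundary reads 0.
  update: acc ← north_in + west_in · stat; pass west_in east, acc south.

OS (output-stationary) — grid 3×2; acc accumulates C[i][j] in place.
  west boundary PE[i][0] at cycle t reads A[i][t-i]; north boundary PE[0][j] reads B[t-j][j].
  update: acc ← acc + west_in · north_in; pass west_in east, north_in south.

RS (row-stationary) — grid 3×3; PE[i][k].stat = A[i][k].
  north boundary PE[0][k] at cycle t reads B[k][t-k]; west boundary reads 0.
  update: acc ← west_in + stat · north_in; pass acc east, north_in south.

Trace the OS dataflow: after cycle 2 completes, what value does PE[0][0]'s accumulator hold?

PE[0][0].acc = 29

OS on a 3×2 grid — tracing PE[0][0] and its feeders:
  t=0 PE[0][0]: acc=7 h=1 v=7
  t=1 PE[0][0]: acc=13 h=2 v=3
  t=2 PE[0][0]: acc=29 h=4 v=4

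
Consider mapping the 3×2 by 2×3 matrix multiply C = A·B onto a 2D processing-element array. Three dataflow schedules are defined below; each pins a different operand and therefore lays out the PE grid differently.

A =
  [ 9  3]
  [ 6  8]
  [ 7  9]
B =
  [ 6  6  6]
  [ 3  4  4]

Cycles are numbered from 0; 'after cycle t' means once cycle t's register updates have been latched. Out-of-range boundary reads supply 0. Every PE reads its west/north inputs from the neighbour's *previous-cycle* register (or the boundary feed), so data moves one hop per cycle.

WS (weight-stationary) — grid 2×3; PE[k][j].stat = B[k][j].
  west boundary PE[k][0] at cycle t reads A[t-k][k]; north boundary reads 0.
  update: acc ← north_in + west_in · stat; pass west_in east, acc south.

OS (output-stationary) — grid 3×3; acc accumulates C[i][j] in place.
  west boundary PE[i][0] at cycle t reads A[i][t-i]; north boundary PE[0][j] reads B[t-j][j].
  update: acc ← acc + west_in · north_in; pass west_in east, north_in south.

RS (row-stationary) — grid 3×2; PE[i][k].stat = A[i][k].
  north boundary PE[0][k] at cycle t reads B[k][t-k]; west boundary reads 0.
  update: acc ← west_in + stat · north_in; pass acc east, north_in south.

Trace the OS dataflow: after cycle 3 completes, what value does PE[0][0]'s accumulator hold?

OS (3×3). Following PE[0][0] plus its west/north inputs:
  0: (0,0).acc=54  regs=<9,6>
  1: (0,0).acc=63  regs=<3,3>
  2: (0,0).acc=63  regs=<0,0>
  3: (0,0).acc=63  regs=<0,0>

PE[0][0].acc = 63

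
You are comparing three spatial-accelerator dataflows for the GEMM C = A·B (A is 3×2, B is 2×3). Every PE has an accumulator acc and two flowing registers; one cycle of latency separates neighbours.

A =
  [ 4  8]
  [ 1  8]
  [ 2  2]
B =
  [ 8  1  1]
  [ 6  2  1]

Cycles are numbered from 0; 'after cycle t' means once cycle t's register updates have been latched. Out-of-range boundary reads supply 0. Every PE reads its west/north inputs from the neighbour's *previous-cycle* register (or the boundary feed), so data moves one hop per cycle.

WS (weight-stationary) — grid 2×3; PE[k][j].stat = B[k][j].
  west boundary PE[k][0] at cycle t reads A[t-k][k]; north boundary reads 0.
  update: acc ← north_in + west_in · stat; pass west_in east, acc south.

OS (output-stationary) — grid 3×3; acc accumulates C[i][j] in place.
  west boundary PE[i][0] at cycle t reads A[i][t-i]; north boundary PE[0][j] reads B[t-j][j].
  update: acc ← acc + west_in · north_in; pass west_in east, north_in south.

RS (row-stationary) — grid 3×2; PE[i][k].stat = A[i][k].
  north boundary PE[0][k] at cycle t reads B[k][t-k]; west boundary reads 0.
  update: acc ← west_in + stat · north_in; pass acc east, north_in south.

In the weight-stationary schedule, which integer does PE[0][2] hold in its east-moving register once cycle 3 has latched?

WS 2×3: PE[0][2] cycle-by-cycle (with neighbour feeds):
  @0  [0,1]  acc 0  |  →0  ↓0
  @0  [0,2]  acc 0  |  →0  ↓0
  @1  [0,1]  acc 4  |  →4  ↓4
  @1  [0,2]  acc 0  |  →0  ↓0
  @2  [0,1]  acc 1  |  →1  ↓1
  @2  [0,2]  acc 4  |  →4  ↓4
  @3  [0,1]  acc 2  |  →2  ↓2
  @3  [0,2]  acc 1  |  →1  ↓1

register = 1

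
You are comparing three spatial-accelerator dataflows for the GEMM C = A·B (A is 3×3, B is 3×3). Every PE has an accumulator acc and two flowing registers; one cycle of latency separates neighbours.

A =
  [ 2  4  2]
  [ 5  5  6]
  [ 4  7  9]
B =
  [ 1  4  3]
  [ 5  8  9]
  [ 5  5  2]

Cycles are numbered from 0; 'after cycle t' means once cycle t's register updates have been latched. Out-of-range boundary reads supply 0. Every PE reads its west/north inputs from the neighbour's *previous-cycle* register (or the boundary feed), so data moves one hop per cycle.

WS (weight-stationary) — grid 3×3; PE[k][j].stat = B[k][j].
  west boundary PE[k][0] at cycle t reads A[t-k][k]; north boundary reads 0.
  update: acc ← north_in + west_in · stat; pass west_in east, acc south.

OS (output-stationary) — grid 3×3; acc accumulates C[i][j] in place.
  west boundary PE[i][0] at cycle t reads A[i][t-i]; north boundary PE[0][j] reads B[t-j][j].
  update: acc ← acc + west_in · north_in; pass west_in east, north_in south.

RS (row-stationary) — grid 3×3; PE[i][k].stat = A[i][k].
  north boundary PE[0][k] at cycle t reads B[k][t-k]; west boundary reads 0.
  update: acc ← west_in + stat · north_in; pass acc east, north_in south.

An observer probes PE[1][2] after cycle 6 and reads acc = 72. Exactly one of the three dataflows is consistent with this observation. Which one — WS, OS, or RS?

dataflow = OS

Under WS (3×3), PE[1][2]:
  0: (1,2).acc=0  regs=<0,0>
  1: (1,2).acc=0  regs=<0,0>
  2: (1,2).acc=0  regs=<0,0>
  3: (1,2).acc=42  regs=<4,42>
  4: (1,2).acc=60  regs=<5,60>
  5: (1,2).acc=75  regs=<7,75>
  6: (1,2).acc=0  regs=<0,0>
Under OS (3×3), PE[1][2]:
  0: (1,2).acc=0  regs=<0,0>
  1: (1,2).acc=0  regs=<0,0>
  2: (1,2).acc=0  regs=<0,0>
  3: (1,2).acc=15  regs=<5,3>
  4: (1,2).acc=60  regs=<5,9>
  5: (1,2).acc=72  regs=<6,2>
  6: (1,2).acc=72  regs=<0,0>
Under RS (3×3), PE[1][2]:
  0: (1,2).acc=0  regs=<0,0>
  1: (1,2).acc=0  regs=<0,0>
  2: (1,2).acc=0  regs=<0,0>
  3: (1,2).acc=60  regs=<60,5>
  4: (1,2).acc=90  regs=<90,5>
  5: (1,2).acc=72  regs=<72,2>
  6: (1,2).acc=0  regs=<0,0>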